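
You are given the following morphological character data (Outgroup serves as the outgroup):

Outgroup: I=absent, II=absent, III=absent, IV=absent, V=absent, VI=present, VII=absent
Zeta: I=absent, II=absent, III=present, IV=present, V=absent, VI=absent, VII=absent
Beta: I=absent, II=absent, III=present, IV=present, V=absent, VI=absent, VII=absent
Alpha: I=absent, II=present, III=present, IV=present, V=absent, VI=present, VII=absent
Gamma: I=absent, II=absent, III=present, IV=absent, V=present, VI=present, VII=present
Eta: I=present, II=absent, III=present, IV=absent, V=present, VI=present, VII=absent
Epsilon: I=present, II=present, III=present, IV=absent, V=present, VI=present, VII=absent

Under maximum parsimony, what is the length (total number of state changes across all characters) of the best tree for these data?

8

Character polarity is set by the outgroup: the derived state is whichever differs from the outgroup's state, so for VI the derived state is 'absent', and for the remaining characters it is 'present'.
I (derived state 'present') is shared by Epsilon and Eta — a synapomorphy uniting that clade.
II groups Alpha and Epsilon, which is incompatible with the clades supported by the remaining characters; treating it as convergent (homoplasy) costs fewer steps than any alternative tree.
All ingroup taxa share the derived state 'present' for III; it defines the ingroup but does not resolve relationships within it.
IV: derived state 'present' in Alpha, Beta, and Zeta only — synapomorphy for {Alpha, Beta, Zeta}.
V: derived state 'present' in Epsilon, Eta, and Gamma only — synapomorphy for {Epsilon, Eta, Gamma}.
VI (derived state 'absent') is shared by Beta and Zeta — a synapomorphy uniting that clade.
VII: derived state 'present' in Gamma only — an autapomorphy, so it tells us nothing about relationships among taxa.
Most parsimonious ingroup topology: (((Zeta,Beta),Alpha),(Gamma,(Eta,Epsilon))).
Changes per character on this tree: I: 1; II: 2; III: 1; IV: 1; V: 1; VI: 1; VII: 1.
Total = 8.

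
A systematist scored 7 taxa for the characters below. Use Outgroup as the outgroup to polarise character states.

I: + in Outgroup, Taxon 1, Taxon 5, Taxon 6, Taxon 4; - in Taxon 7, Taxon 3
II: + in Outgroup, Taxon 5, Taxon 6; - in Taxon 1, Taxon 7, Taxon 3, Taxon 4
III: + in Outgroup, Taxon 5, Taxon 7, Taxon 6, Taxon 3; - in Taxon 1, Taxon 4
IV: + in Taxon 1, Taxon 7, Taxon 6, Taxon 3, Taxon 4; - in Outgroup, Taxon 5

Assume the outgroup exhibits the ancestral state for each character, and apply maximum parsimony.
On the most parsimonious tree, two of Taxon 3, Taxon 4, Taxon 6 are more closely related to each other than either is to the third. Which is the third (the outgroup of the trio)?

Taxon 6

Character polarity is set by the outgroup: the derived state is whichever differs from the outgroup's state, so for I, II, III the derived state is '-', and for the remaining characters it is '+'.
Only Taxon 3 and Taxon 7 show the derived state '-' for I, supporting them as a clade.
Only Taxon 1, Taxon 3, Taxon 4, and Taxon 7 show the derived state '-' for II, supporting them as a clade.
Only Taxon 1 and Taxon 4 show the derived state '-' for III, supporting them as a clade.
IV (derived state '+') is shared by Taxon 1, Taxon 3, Taxon 4, Taxon 6, and Taxon 7 — a synapomorphy uniting that clade.
Most parsimonious ingroup topology: ((((Taxon 1,Taxon 4),(Taxon 7,Taxon 3)),Taxon 6),Taxon 5).
Taxon 4 and Taxon 3 share a more recent common ancestor with each other than either does with Taxon 6, so Taxon 6 is the least closely related of the three.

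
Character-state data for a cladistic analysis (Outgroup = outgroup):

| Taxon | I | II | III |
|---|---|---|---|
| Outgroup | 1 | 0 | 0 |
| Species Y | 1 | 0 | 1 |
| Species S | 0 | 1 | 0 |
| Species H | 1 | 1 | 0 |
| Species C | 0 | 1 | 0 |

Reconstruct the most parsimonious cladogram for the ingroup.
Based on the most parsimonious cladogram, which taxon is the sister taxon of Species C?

Character polarity is set by the outgroup: the derived state is whichever differs from the outgroup's state, so for I the derived state is '0', and for the remaining characters it is '1'.
I (derived state '0') is shared by Species C and Species S — a synapomorphy uniting that clade.
II: derived state '1' in Species C, Species H, and Species S only — synapomorphy for {Species C, Species H, Species S}.
III: derived state '1' in Species Y only — an autapomorphy, so it tells us nothing about relationships among taxa.
Most parsimonious ingroup topology: (Species Y,((Species S,Species C),Species H)).
Species C and Species S form a cherry on this tree, so they are sister taxa.

Species S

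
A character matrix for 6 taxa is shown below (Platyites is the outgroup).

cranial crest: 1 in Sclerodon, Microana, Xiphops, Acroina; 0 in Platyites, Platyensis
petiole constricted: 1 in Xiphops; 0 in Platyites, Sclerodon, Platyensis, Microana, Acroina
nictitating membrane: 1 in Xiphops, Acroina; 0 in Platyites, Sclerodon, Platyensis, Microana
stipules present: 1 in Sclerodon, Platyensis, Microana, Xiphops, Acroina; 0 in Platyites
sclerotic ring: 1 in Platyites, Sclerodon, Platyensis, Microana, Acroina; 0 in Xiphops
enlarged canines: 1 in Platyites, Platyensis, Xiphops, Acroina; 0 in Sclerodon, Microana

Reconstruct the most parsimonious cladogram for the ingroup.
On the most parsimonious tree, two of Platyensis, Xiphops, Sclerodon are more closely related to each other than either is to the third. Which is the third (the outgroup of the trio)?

Platyensis

Character polarity is set by the outgroup: the derived state is whichever differs from the outgroup's state, so for sclerotic ring, enlarged canines the derived state is '0', and for the remaining characters it is '1'.
cranial crest (derived state '1') is shared by Acroina, Microana, Sclerodon, and Xiphops — a synapomorphy uniting that clade.
petiole constricted (derived state '1') is unique to Xiphops (autapomorphy; uninformative for grouping).
nictitating membrane (derived state '1') is shared by Acroina and Xiphops — a synapomorphy uniting that clade.
All ingroup taxa share the derived state '1' for stipules present; it defines the ingroup but does not resolve relationships within it.
sclerotic ring: derived state '0' in Xiphops only — an autapomorphy, so it tells us nothing about relationships among taxa.
Only Microana and Sclerodon show the derived state '0' for enlarged canines, supporting them as a clade.
Most parsimonious ingroup topology: (((Acroina,Xiphops),(Microana,Sclerodon)),Platyensis).
Xiphops and Sclerodon share a more recent common ancestor with each other than either does with Platyensis, so Platyensis is the least closely related of the three.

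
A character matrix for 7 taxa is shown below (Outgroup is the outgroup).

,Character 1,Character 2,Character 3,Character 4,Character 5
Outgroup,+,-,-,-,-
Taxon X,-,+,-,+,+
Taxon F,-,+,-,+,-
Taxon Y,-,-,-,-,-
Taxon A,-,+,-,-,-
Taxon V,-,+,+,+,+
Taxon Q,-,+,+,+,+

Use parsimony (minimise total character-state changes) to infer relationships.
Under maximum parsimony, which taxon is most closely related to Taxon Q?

Character polarity is set by the outgroup: the derived state is whichever differs from the outgroup's state, so for Character 1 the derived state is '-', and for the remaining characters it is '+'.
All ingroup taxa share the derived state '-' for Character 1; it defines the ingroup but does not resolve relationships within it.
Character 2 (derived state '+') is shared by Taxon A, Taxon F, Taxon Q, Taxon V, and Taxon X — a synapomorphy uniting that clade.
Only Taxon Q and Taxon V show the derived state '+' for Character 3, supporting them as a clade.
Only Taxon F, Taxon Q, Taxon V, and Taxon X show the derived state '+' for Character 4, supporting them as a clade.
Character 5 (derived state '+') is shared by Taxon Q, Taxon V, and Taxon X — a synapomorphy uniting that clade.
Most parsimonious ingroup topology: ((((Taxon X,(Taxon V,Taxon Q)),Taxon F),Taxon A),Taxon Y).
Taxon Q and Taxon V form a cherry on this tree, so they are sister taxa.

Taxon V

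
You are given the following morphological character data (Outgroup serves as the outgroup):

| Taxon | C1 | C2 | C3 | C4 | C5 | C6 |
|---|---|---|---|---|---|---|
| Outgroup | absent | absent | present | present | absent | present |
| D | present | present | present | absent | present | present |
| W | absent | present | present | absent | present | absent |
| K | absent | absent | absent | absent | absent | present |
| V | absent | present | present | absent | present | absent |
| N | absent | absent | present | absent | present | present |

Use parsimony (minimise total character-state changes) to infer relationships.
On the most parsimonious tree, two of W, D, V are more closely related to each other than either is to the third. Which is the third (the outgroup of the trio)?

D

Character polarity is set by the outgroup: the derived state is whichever differs from the outgroup's state, so for C3, C4, C6 the derived state is 'absent', and for the remaining characters it is 'present'.
C1 (derived state 'present') is unique to D (autapomorphy; uninformative for grouping).
C2 (derived state 'present') is shared by D, V, and W — a synapomorphy uniting that clade.
C3 (derived state 'absent') is unique to K (autapomorphy; uninformative for grouping).
C4 (derived state 'absent') is shared by all ingroup taxa — unites the whole ingroup.
C5 (derived state 'present') is shared by D, N, V, and W — a synapomorphy uniting that clade.
Only V and W show the derived state 'absent' for C6, supporting them as a clade.
Most parsimonious ingroup topology: (((D,(W,V)),N),K).
V and W share a more recent common ancestor with each other than either does with D, so D is the least closely related of the three.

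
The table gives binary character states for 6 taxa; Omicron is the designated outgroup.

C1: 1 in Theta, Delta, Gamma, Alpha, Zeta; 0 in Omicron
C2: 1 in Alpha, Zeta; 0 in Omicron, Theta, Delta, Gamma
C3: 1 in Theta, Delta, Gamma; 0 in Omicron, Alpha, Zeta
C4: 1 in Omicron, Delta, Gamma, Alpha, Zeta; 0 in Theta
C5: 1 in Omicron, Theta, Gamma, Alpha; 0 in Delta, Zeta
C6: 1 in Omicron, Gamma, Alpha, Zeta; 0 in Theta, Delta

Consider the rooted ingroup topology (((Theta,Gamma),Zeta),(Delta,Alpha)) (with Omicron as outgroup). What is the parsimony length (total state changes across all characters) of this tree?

Map each character onto (((Theta,Gamma),Zeta),(Delta,Alpha)) (rooted by Omicron) and count the minimum state changes it requires (Fitch parsimony):
C1: 1; C2: 2; C3: 2; C4: 1; C5: 2; C6: 2.
Total tree length = 10.

10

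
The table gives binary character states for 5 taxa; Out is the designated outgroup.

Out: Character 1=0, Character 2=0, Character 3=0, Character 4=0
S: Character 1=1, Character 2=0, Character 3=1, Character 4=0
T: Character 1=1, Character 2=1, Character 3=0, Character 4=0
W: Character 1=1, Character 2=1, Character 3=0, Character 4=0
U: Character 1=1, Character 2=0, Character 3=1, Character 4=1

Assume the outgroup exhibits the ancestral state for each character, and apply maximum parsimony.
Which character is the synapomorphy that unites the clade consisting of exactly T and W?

Character 2

The outgroup has state '0' for every character, so '1' is the derived state throughout.
All ingroup taxa share the derived state '1' for Character 1; it defines the ingroup but does not resolve relationships within it.
Only T and W show the derived state '1' for Character 2, supporting them as a clade.
Character 3 (derived state '1') is shared by S and U — a synapomorphy uniting that clade.
Character 4: derived state '1' in U only — an autapomorphy, so it tells us nothing about relationships among taxa.
Most parsimonious ingroup topology: ((S,U),(T,W)).
The clade {T, W} is supported by Character 2: its derived state '1' occurs in exactly those taxa and in no other taxon (including the outgroup).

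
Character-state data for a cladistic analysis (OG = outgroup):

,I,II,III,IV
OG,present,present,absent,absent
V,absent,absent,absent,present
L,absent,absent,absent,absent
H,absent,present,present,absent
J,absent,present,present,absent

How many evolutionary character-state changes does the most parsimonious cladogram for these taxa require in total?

4

Character polarity is set by the outgroup: the derived state is whichever differs from the outgroup's state, so for I, II the derived state is 'absent', and for the remaining characters it is 'present'.
All ingroup taxa share the derived state 'absent' for I; it defines the ingroup but does not resolve relationships within it.
II: derived state 'absent' in L and V only — synapomorphy for {L, V}.
Only H and J show the derived state 'present' for III, supporting them as a clade.
IV (derived state 'present') is unique to V (autapomorphy; uninformative for grouping).
Most parsimonious ingroup topology: ((V,L),(H,J)).
Changes per character on this tree: I: 1; II: 1; III: 1; IV: 1.
Total = 4.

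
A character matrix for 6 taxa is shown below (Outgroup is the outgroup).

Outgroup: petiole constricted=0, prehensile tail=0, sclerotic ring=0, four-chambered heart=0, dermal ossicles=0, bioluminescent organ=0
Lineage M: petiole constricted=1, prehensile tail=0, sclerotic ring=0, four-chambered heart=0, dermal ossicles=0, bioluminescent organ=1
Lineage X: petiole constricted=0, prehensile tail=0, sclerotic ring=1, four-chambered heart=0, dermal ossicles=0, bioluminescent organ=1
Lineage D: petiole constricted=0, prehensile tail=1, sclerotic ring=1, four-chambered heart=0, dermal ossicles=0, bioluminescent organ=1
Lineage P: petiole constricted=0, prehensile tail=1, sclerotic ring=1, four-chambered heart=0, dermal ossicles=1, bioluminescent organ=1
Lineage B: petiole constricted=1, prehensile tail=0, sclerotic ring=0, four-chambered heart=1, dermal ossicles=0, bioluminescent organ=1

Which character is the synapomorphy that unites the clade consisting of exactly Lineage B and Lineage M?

petiole constricted

The outgroup has state '0' for every character, so '1' is the derived state throughout.
petiole constricted: derived state '1' in Lineage B and Lineage M only — synapomorphy for {Lineage B, Lineage M}.
Only Lineage D and Lineage P show the derived state '1' for prehensile tail, supporting them as a clade.
Only Lineage D, Lineage P, and Lineage X show the derived state '1' for sclerotic ring, supporting them as a clade.
four-chambered heart (derived state '1') is unique to Lineage B (autapomorphy; uninformative for grouping).
dermal ossicles: derived state '1' in Lineage P only — an autapomorphy, so it tells us nothing about relationships among taxa.
All ingroup taxa share the derived state '1' for bioluminescent organ; it defines the ingroup but does not resolve relationships within it.
Most parsimonious ingroup topology: ((Lineage M,Lineage B),(Lineage X,(Lineage D,Lineage P))).
The clade {Lineage B, Lineage M} is supported by petiole constricted: its derived state '1' occurs in exactly those taxa and in no other taxon (including the outgroup).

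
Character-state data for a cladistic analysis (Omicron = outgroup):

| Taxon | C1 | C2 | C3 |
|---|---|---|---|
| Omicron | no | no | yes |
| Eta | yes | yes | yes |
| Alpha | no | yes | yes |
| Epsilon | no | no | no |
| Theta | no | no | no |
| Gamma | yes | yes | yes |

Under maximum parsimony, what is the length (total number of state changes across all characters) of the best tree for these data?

Character polarity is set by the outgroup: the derived state is whichever differs from the outgroup's state, so for C3 the derived state is 'no', and for the remaining characters it is 'yes'.
C1 (derived state 'yes') is shared by Eta and Gamma — a synapomorphy uniting that clade.
Only Alpha, Eta, and Gamma show the derived state 'yes' for C2, supporting them as a clade.
C3 (derived state 'no') is shared by Epsilon and Theta — a synapomorphy uniting that clade.
Most parsimonious ingroup topology: (((Eta,Gamma),Alpha),(Epsilon,Theta)).
Changes per character on this tree: C1: 1; C2: 1; C3: 1.
Total = 3.

3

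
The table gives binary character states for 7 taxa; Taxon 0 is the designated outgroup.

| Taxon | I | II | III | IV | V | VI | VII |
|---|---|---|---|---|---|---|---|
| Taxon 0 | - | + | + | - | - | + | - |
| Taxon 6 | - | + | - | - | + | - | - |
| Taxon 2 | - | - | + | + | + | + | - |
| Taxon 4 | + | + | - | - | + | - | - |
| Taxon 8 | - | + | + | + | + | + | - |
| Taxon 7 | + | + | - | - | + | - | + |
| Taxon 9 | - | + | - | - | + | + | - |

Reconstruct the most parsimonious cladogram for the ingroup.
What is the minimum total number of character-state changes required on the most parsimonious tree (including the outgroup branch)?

Character polarity is set by the outgroup: the derived state is whichever differs from the outgroup's state, so for II, III, VI the derived state is '-', and for the remaining characters it is '+'.
I (derived state '+') is shared by Taxon 4 and Taxon 7 — a synapomorphy uniting that clade.
II: derived state '-' in Taxon 2 only — an autapomorphy, so it tells us nothing about relationships among taxa.
III: derived state '-' in Taxon 4, Taxon 6, Taxon 7, and Taxon 9 only — synapomorphy for {Taxon 4, Taxon 6, Taxon 7, Taxon 9}.
Only Taxon 2 and Taxon 8 show the derived state '+' for IV, supporting them as a clade.
All ingroup taxa share the derived state '+' for V; it defines the ingroup but does not resolve relationships within it.
VI (derived state '-') is shared by Taxon 4, Taxon 6, and Taxon 7 — a synapomorphy uniting that clade.
VII: derived state '+' in Taxon 7 only — an autapomorphy, so it tells us nothing about relationships among taxa.
Most parsimonious ingroup topology: (((Taxon 6,(Taxon 4,Taxon 7)),Taxon 9),(Taxon 2,Taxon 8)).
Changes per character on this tree: I: 1; II: 1; III: 1; IV: 1; V: 1; VI: 1; VII: 1.
Total = 7.

7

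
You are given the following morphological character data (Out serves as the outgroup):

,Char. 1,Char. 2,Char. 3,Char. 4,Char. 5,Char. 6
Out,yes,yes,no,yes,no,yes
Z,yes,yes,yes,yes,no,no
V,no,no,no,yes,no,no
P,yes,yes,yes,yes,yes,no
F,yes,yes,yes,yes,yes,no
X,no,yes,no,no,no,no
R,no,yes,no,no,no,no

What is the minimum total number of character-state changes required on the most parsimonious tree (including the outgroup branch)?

Character polarity is set by the outgroup: the derived state is whichever differs from the outgroup's state, so for Char. 1, Char. 2, Char. 4, Char. 6 the derived state is 'no', and for the remaining characters it is 'yes'.
Char. 1: derived state 'no' in R, V, and X only — synapomorphy for {R, V, X}.
Char. 2 (derived state 'no') is unique to V (autapomorphy; uninformative for grouping).
Only F, P, and Z show the derived state 'yes' for Char. 3, supporting them as a clade.
Only R and X show the derived state 'no' for Char. 4, supporting them as a clade.
Char. 5: derived state 'yes' in F and P only — synapomorphy for {F, P}.
Char. 6 (derived state 'no') is shared by all ingroup taxa — unites the whole ingroup.
Most parsimonious ingroup topology: ((Z,(P,F)),(V,(X,R))).
Changes per character on this tree: Char. 1: 1; Char. 2: 1; Char. 3: 1; Char. 4: 1; Char. 5: 1; Char. 6: 1.
Total = 6.

6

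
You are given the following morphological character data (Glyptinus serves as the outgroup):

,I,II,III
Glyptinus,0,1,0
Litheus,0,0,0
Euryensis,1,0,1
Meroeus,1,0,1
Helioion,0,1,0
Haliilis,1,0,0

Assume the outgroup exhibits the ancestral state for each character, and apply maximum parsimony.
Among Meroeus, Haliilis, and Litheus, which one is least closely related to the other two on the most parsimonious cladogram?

Character polarity is set by the outgroup: the derived state is whichever differs from the outgroup's state, so for II the derived state is '0', and for the remaining characters it is '1'.
I: derived state '1' in Euryensis, Haliilis, and Meroeus only — synapomorphy for {Euryensis, Haliilis, Meroeus}.
II: derived state '0' in Euryensis, Haliilis, Litheus, and Meroeus only — synapomorphy for {Euryensis, Haliilis, Litheus, Meroeus}.
Only Euryensis and Meroeus show the derived state '1' for III, supporting them as a clade.
Most parsimonious ingroup topology: ((Litheus,((Euryensis,Meroeus),Haliilis)),Helioion).
Haliilis and Meroeus share a more recent common ancestor with each other than either does with Litheus, so Litheus is the least closely related of the three.

Litheus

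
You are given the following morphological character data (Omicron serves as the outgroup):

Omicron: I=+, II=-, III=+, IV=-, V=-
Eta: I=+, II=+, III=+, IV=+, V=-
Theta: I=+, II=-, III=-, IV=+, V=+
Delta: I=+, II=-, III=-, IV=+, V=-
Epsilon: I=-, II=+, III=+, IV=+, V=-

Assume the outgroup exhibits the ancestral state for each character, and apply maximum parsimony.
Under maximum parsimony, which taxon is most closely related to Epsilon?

Character polarity is set by the outgroup: the derived state is whichever differs from the outgroup's state, so for I, III the derived state is '-', and for the remaining characters it is '+'.
I (derived state '-') is unique to Epsilon (autapomorphy; uninformative for grouping).
II (derived state '+') is shared by Epsilon and Eta — a synapomorphy uniting that clade.
III (derived state '-') is shared by Delta and Theta — a synapomorphy uniting that clade.
All ingroup taxa share the derived state '+' for IV; it defines the ingroup but does not resolve relationships within it.
V (derived state '+') is unique to Theta (autapomorphy; uninformative for grouping).
Most parsimonious ingroup topology: ((Eta,Epsilon),(Theta,Delta)).
Epsilon and Eta form a cherry on this tree, so they are sister taxa.

Eta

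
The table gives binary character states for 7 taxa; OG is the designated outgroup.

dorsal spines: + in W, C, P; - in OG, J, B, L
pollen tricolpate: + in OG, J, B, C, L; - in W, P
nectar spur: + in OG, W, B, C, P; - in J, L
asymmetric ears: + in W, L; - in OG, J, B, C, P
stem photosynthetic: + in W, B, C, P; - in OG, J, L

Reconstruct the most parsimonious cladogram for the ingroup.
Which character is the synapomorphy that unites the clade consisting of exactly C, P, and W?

Character polarity is set by the outgroup: the derived state is whichever differs from the outgroup's state, so for pollen tricolpate, nectar spur the derived state is '-', and for the remaining characters it is '+'.
dorsal spines: derived state '+' in C, P, and W only — synapomorphy for {C, P, W}.
pollen tricolpate (derived state '-') is shared by P and W — a synapomorphy uniting that clade.
nectar spur (derived state '-') is shared by J and L — a synapomorphy uniting that clade.
asymmetric ears groups L and W, which is incompatible with the clades supported by the remaining characters; treating it as convergent (homoplasy) costs fewer steps than any alternative tree.
Only B, C, P, and W show the derived state '+' for stem photosynthetic, supporting them as a clade.
Most parsimonious ingroup topology: ((J,L),(((W,P),C),B)).
The clade {C, P, W} is supported by dorsal spines: its derived state '+' occurs in exactly those taxa and in no other taxon (including the outgroup).

dorsal spines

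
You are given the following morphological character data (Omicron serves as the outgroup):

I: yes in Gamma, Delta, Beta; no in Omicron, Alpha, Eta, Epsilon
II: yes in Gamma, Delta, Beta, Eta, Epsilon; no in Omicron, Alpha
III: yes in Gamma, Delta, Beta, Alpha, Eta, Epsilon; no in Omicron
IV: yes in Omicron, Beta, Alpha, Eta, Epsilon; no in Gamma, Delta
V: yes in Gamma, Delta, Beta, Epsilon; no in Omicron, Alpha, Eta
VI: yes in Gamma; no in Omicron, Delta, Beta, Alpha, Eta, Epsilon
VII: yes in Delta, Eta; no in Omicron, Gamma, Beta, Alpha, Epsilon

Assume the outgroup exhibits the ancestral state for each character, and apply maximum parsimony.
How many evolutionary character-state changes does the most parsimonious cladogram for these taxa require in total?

Character polarity is set by the outgroup: the derived state is whichever differs from the outgroup's state, so for IV the derived state is 'no', and for the remaining characters it is 'yes'.
I: derived state 'yes' in Beta, Delta, and Gamma only — synapomorphy for {Beta, Delta, Gamma}.
II: derived state 'yes' in Beta, Delta, Epsilon, Eta, and Gamma only — synapomorphy for {Beta, Delta, Epsilon, Eta, Gamma}.
III (derived state 'yes') is shared by all ingroup taxa — unites the whole ingroup.
IV: derived state 'no' in Delta and Gamma only — synapomorphy for {Delta, Gamma}.
Only Beta, Delta, Epsilon, and Gamma show the derived state 'yes' for V, supporting them as a clade.
VI: derived state 'yes' in Gamma only — an autapomorphy, so it tells us nothing about relationships among taxa.
VII (state 'yes') occurs in Delta and Eta but conflicts with the nesting implied by the other characters — most parsimoniously interpreted as homoplasy.
Most parsimonious ingroup topology: (((((Gamma,Delta),Beta),Epsilon),Eta),Alpha).
Changes per character on this tree: I: 1; II: 1; III: 1; IV: 1; V: 1; VI: 1; VII: 2.
Total = 8.

8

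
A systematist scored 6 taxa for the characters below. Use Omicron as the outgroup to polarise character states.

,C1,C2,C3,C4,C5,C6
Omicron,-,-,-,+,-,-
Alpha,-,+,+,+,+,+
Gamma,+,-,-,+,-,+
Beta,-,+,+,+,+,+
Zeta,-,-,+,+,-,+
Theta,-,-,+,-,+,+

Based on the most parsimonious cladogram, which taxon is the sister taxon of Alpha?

Character polarity is set by the outgroup: the derived state is whichever differs from the outgroup's state, so for C4 the derived state is '-', and for the remaining characters it is '+'.
C1 (derived state '+') is unique to Gamma (autapomorphy; uninformative for grouping).
Only Alpha and Beta show the derived state '+' for C2, supporting them as a clade.
C3 (derived state '+') is shared by Alpha, Beta, Theta, and Zeta — a synapomorphy uniting that clade.
C4: derived state '-' in Theta only — an autapomorphy, so it tells us nothing about relationships among taxa.
C5: derived state '+' in Alpha, Beta, and Theta only — synapomorphy for {Alpha, Beta, Theta}.
C6 (derived state '+') is shared by all ingroup taxa — unites the whole ingroup.
Most parsimonious ingroup topology: ((((Alpha,Beta),Theta),Zeta),Gamma).
Alpha and Beta form a cherry on this tree, so they are sister taxa.

Beta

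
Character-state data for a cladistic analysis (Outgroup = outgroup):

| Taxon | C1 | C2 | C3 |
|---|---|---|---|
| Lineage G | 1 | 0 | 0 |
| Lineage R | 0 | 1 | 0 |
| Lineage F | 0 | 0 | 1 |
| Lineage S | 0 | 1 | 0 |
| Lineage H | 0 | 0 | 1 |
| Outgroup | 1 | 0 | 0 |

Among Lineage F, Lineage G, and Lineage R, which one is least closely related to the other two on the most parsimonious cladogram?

Character polarity is set by the outgroup: the derived state is whichever differs from the outgroup's state, so for C1 the derived state is '0', and for the remaining characters it is '1'.
C1: derived state '0' in Lineage F, Lineage H, Lineage R, and Lineage S only — synapomorphy for {Lineage F, Lineage H, Lineage R, Lineage S}.
C2: derived state '1' in Lineage R and Lineage S only — synapomorphy for {Lineage R, Lineage S}.
Only Lineage F and Lineage H show the derived state '1' for C3, supporting them as a clade.
Most parsimonious ingroup topology: (((Lineage F,Lineage H),(Lineage S,Lineage R)),Lineage G).
Lineage F and Lineage R share a more recent common ancestor with each other than either does with Lineage G, so Lineage G is the least closely related of the three.

Lineage G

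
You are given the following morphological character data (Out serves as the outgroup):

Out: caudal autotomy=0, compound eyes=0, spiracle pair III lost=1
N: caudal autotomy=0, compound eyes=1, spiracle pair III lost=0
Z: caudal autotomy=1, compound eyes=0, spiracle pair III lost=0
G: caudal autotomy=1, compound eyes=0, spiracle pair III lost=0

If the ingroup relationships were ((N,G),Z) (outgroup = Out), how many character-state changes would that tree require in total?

Map each character onto ((N,G),Z) (rooted by Out) and count the minimum state changes it requires (Fitch parsimony):
caudal autotomy: 2; compound eyes: 1; spiracle pair III lost: 1.
Total tree length = 4.

4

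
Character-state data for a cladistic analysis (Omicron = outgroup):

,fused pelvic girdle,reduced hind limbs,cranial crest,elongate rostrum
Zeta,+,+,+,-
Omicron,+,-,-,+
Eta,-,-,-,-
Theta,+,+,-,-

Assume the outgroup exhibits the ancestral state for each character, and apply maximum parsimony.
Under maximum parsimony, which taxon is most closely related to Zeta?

Character polarity is set by the outgroup: the derived state is whichever differs from the outgroup's state, so for fused pelvic girdle, elongate rostrum the derived state is '-', and for the remaining characters it is '+'.
fused pelvic girdle (derived state '-') is unique to Eta (autapomorphy; uninformative for grouping).
Only Theta and Zeta show the derived state '+' for reduced hind limbs, supporting them as a clade.
cranial crest (derived state '+') is unique to Zeta (autapomorphy; uninformative for grouping).
All ingroup taxa share the derived state '-' for elongate rostrum; it defines the ingroup but does not resolve relationships within it.
Most parsimonious ingroup topology: ((Zeta,Theta),Eta).
Zeta and Theta form a cherry on this tree, so they are sister taxa.

Theta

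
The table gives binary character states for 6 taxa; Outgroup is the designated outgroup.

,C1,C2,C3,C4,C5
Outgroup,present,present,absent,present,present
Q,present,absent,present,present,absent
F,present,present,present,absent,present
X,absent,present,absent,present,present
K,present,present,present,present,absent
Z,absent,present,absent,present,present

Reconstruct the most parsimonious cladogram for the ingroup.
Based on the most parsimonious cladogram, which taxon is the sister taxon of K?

Character polarity is set by the outgroup: the derived state is whichever differs from the outgroup's state, so for C1, C2, C4, C5 the derived state is 'absent', and for the remaining characters it is 'present'.
C1: derived state 'absent' in X and Z only — synapomorphy for {X, Z}.
C2: derived state 'absent' in Q only — an autapomorphy, so it tells us nothing about relationships among taxa.
C3: derived state 'present' in F, K, and Q only — synapomorphy for {F, K, Q}.
C4: derived state 'absent' in F only — an autapomorphy, so it tells us nothing about relationships among taxa.
C5: derived state 'absent' in K and Q only — synapomorphy for {K, Q}.
Most parsimonious ingroup topology: (((Q,K),F),(Z,X)).
K and Q form a cherry on this tree, so they are sister taxa.

Q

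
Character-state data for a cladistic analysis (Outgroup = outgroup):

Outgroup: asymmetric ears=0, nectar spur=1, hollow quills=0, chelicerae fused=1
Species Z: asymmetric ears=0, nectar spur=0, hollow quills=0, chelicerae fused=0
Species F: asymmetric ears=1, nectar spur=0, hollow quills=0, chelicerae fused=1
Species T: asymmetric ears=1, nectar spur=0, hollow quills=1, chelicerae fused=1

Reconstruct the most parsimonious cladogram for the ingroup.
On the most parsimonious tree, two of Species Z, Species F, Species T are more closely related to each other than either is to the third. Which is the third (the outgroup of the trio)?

Character polarity is set by the outgroup: the derived state is whichever differs from the outgroup's state, so for nectar spur, chelicerae fused the derived state is '0', and for the remaining characters it is '1'.
asymmetric ears: derived state '1' in Species F and Species T only — synapomorphy for {Species F, Species T}.
nectar spur (derived state '0') is shared by all ingroup taxa — unites the whole ingroup.
hollow quills: derived state '1' in Species T only — an autapomorphy, so it tells us nothing about relationships among taxa.
chelicerae fused: derived state '0' in Species Z only — an autapomorphy, so it tells us nothing about relationships among taxa.
Most parsimonious ingroup topology: (Species Z,(Species F,Species T)).
Species T and Species F share a more recent common ancestor with each other than either does with Species Z, so Species Z is the least closely related of the three.

Species Z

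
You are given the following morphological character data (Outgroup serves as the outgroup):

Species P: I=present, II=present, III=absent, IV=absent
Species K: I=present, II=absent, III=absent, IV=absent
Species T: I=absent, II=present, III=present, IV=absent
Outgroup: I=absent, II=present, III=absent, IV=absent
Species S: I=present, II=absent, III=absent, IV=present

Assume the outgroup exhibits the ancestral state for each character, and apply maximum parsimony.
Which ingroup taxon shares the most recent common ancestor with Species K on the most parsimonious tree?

Character polarity is set by the outgroup: the derived state is whichever differs from the outgroup's state, so for II the derived state is 'absent', and for the remaining characters it is 'present'.
I: derived state 'present' in Species K, Species P, and Species S only — synapomorphy for {Species K, Species P, Species S}.
II (derived state 'absent') is shared by Species K and Species S — a synapomorphy uniting that clade.
III (derived state 'present') is unique to Species T (autapomorphy; uninformative for grouping).
IV (derived state 'present') is unique to Species S (autapomorphy; uninformative for grouping).
Most parsimonious ingroup topology: ((Species P,(Species K,Species S)),Species T).
Species K and Species S form a cherry on this tree, so they are sister taxa.

Species S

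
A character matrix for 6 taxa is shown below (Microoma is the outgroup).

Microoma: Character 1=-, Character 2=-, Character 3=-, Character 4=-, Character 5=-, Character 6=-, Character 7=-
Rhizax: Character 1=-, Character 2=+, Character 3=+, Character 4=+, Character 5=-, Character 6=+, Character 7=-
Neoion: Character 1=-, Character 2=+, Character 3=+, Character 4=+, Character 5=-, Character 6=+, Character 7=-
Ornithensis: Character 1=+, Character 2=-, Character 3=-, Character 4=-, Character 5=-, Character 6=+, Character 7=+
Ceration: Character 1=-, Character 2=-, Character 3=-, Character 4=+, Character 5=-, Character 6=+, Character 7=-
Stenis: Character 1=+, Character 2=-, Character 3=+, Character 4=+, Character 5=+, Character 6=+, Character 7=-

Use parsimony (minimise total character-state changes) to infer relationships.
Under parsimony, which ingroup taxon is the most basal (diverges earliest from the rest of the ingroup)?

The outgroup has state '-' for every character, so '+' is the derived state throughout.
Character 1 groups Ornithensis and Stenis, which is incompatible with the clades supported by the remaining characters; treating it as convergent (homoplasy) costs fewer steps than any alternative tree.
Character 2 (derived state '+') is shared by Neoion and Rhizax — a synapomorphy uniting that clade.
Only Neoion, Rhizax, and Stenis show the derived state '+' for Character 3, supporting them as a clade.
Character 4 (derived state '+') is shared by Ceration, Neoion, Rhizax, and Stenis — a synapomorphy uniting that clade.
Character 5: derived state '+' in Stenis only — an autapomorphy, so it tells us nothing about relationships among taxa.
All ingroup taxa share the derived state '+' for Character 6; it defines the ingroup but does not resolve relationships within it.
Character 7: derived state '+' in Ornithensis only — an autapomorphy, so it tells us nothing about relationships among taxa.
Most parsimonious ingroup topology: ((((Rhizax,Neoion),Stenis),Ceration),Ornithensis).
Ornithensis is sister to the clade containing all other ingroup taxa, so it is the earliest-diverging (most basal) ingroup lineage.

Ornithensis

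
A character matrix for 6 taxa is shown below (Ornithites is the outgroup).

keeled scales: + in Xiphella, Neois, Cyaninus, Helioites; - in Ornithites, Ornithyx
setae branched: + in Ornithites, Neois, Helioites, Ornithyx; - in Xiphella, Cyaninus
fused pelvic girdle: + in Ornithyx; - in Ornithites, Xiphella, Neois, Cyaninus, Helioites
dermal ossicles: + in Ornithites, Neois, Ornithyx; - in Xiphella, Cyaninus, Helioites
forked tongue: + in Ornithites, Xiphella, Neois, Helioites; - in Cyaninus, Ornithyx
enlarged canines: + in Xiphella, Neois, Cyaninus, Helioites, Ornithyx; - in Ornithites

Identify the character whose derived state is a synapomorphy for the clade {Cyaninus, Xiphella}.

setae branched

Character polarity is set by the outgroup: the derived state is whichever differs from the outgroup's state, so for setae branched, dermal ossicles, forked tongue the derived state is '-', and for the remaining characters it is '+'.
keeled scales: derived state '+' in Cyaninus, Helioites, Neois, and Xiphella only — synapomorphy for {Cyaninus, Helioites, Neois, Xiphella}.
setae branched: derived state '-' in Cyaninus and Xiphella only — synapomorphy for {Cyaninus, Xiphella}.
fused pelvic girdle: derived state '+' in Ornithyx only — an autapomorphy, so it tells us nothing about relationships among taxa.
dermal ossicles: derived state '-' in Cyaninus, Helioites, and Xiphella only — synapomorphy for {Cyaninus, Helioites, Xiphella}.
forked tongue groups Cyaninus and Ornithyx, which is incompatible with the clades supported by the remaining characters; treating it as convergent (homoplasy) costs fewer steps than any alternative tree.
All ingroup taxa share the derived state '+' for enlarged canines; it defines the ingroup but does not resolve relationships within it.
Most parsimonious ingroup topology: ((((Xiphella,Cyaninus),Helioites),Neois),Ornithyx).
The clade {Cyaninus, Xiphella} is supported by setae branched: its derived state '-' occurs in exactly those taxa and in no other taxon (including the outgroup).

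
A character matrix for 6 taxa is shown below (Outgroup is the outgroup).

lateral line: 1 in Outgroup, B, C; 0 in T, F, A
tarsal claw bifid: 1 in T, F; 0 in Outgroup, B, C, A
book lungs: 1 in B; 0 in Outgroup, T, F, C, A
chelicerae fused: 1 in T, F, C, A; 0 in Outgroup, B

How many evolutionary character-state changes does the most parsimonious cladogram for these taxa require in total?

Character polarity is set by the outgroup: the derived state is whichever differs from the outgroup's state, so for lateral line the derived state is '0', and for the remaining characters it is '1'.
lateral line (derived state '0') is shared by A, F, and T — a synapomorphy uniting that clade.
tarsal claw bifid (derived state '1') is shared by F and T — a synapomorphy uniting that clade.
book lungs (derived state '1') is unique to B (autapomorphy; uninformative for grouping).
Only A, C, F, and T show the derived state '1' for chelicerae fused, supporting them as a clade.
Most parsimonious ingroup topology: ((((T,F),A),C),B).
Changes per character on this tree: lateral line: 1; tarsal claw bifid: 1; book lungs: 1; chelicerae fused: 1.
Total = 4.

4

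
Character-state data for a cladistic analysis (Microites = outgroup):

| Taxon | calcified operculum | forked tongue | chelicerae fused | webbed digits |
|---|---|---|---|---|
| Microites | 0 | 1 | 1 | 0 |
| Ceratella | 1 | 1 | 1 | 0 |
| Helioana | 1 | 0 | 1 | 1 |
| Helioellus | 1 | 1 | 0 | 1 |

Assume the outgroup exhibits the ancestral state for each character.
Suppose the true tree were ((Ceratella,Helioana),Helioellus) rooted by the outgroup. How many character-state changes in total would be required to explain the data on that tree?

5

Map each character onto ((Ceratella,Helioana),Helioellus) (rooted by Microites) and count the minimum state changes it requires (Fitch parsimony):
calcified operculum: 1; forked tongue: 1; chelicerae fused: 1; webbed digits: 2.
Total tree length = 5.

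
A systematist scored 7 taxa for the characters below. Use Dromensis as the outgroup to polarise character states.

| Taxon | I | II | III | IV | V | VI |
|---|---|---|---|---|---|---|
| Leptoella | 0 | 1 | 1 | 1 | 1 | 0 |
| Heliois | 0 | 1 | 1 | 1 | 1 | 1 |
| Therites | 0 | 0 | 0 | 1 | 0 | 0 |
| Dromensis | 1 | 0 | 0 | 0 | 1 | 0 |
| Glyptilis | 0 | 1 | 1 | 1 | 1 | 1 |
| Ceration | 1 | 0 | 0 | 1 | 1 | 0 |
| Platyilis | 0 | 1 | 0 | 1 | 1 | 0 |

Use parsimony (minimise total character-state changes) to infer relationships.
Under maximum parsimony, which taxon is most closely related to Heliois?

Character polarity is set by the outgroup: the derived state is whichever differs from the outgroup's state, so for I, V the derived state is '0', and for the remaining characters it is '1'.
I (derived state '0') is shared by Glyptilis, Heliois, Leptoella, Platyilis, and Therites — a synapomorphy uniting that clade.
Only Glyptilis, Heliois, Leptoella, and Platyilis show the derived state '1' for II, supporting them as a clade.
III (derived state '1') is shared by Glyptilis, Heliois, and Leptoella — a synapomorphy uniting that clade.
IV (derived state '1') is shared by all ingroup taxa — unites the whole ingroup.
V (derived state '0') is unique to Therites (autapomorphy; uninformative for grouping).
Only Glyptilis and Heliois show the derived state '1' for VI, supporting them as a clade.
Most parsimonious ingroup topology: ((Therites,(((Heliois,Glyptilis),Leptoella),Platyilis)),Ceration).
Heliois and Glyptilis form a cherry on this tree, so they are sister taxa.

Glyptilis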